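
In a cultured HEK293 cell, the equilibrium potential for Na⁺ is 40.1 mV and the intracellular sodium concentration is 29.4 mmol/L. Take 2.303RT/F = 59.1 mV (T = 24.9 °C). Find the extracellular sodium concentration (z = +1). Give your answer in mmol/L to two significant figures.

140 mmol/L

Nernst: E = (59.1/1) · log₁₀([out]/[in]), so log₁₀([out]/[in]) = 40.1 × 1 / 59.1 = 0.6785.
[out]/[in] = 10^(0.6785) = 4.77.
[out] = 4.77 × 29.4 = 140.2 mmol/L.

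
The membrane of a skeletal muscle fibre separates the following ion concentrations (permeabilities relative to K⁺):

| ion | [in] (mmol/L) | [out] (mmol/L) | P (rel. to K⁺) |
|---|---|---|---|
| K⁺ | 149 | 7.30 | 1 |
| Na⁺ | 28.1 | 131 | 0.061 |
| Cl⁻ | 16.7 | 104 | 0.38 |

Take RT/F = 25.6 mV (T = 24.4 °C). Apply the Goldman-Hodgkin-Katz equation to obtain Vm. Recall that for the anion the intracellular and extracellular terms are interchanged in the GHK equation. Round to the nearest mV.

-56 mV

Vm = 25.6 · ln[(Σ P·[cation]ₒ + Σ P·[anion]ᵢ) / (Σ P·[cation]ᵢ + Σ P·[anion]ₒ)]
Numerator = 1×7.30 + 0.061×131 + 0.38×16.7 = 21.64
Denominator = 1×149 + 0.061×28.1 + 0.38×104 = 190.2
Vm = 25.6 · ln(0.11374) = 25.6 × (-2.1739) = -55.65 mV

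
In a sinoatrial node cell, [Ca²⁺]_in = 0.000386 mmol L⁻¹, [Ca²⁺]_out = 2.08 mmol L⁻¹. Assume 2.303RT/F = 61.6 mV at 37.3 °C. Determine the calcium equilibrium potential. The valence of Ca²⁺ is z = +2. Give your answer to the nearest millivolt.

115 mV

E = (61.6/z) · log₁₀([Ca²⁺]_out/[Ca²⁺]_in) with z = +2.
= (61.6/2) · log₁₀(2.08/0.000386) = 30.80 · log₁₀(5389)
= 30.80 · (3.7315) = 114.93 mV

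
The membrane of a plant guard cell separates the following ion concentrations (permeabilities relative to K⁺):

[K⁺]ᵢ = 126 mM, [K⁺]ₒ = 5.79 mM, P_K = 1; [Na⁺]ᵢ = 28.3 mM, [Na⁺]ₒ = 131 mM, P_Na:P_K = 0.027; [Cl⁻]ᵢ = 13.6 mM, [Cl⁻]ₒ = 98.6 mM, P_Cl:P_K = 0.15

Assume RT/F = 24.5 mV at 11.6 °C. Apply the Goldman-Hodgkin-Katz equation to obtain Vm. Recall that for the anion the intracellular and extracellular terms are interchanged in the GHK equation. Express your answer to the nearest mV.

Vm = 24.5 · ln[(Σ P·[cation]ₒ + Σ P·[anion]ᵢ) / (Σ P·[cation]ᵢ + Σ P·[anion]ₒ)]
Numerator = 1×5.79 + 0.027×131 + 0.15×13.6 = 11.37
Denominator = 1×126 + 0.027×28.3 + 0.15×98.6 = 141.6
Vm = 24.5 · ln(0.080301) = 24.5 × (-2.5220) = -61.79 mV

-62 mV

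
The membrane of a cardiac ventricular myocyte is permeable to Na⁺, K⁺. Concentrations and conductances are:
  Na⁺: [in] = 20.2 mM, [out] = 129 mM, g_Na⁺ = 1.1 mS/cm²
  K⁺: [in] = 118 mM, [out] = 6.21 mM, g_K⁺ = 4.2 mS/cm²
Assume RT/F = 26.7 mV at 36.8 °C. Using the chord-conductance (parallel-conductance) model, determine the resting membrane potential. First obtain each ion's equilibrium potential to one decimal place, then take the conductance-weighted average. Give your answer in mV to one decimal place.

-52.0 mV

E_Na⁺ = (26.7/1)·ln(129/20.2) = 49.5 mV
E_K⁺ = (26.7/1)·ln(6.21/118) = -78.6 mV
Vm = (Σ gᵢEᵢ)/(Σ gᵢ) = (1.1·49.5 + 4.2·-78.6) / (1.1 + 4.2)
= -275.67 / 5.3 = -52.01 mV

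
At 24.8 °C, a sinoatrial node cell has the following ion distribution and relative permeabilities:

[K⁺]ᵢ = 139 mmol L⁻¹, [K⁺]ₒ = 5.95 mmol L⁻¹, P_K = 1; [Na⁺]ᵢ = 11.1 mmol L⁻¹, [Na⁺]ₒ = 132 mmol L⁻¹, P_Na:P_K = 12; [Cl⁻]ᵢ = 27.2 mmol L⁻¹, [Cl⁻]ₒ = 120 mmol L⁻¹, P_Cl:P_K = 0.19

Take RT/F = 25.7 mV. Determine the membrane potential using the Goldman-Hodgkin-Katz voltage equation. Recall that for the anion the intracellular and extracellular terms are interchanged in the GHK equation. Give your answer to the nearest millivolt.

Vm = 25.7 · ln[(Σ P·[cation]ₒ + Σ P·[anion]ᵢ) / (Σ P·[cation]ᵢ + Σ P·[anion]ₒ)]
Numerator = 1×5.95 + 12×132 + 0.19×27.2 = 1595
Denominator = 1×139 + 12×11.1 + 0.19×120 = 295
Vm = 25.7 · ln(5.4072) = 25.7 × (1.6877) = 43.37 mV

43 mV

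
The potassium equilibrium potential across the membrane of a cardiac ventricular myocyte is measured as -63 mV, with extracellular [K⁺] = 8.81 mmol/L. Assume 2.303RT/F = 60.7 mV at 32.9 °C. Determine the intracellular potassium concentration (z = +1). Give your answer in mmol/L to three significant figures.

96.1 mmol/L

Nernst: E = (60.7/1) · log₁₀([out]/[in]), so log₁₀([out]/[in]) = -63.0 × 1 / 60.7 = -1.0379.
[out]/[in] = 10^(-1.0379) = 0.09164.
[in] = 8.81 / 0.09164 = 96.13 mmol/L.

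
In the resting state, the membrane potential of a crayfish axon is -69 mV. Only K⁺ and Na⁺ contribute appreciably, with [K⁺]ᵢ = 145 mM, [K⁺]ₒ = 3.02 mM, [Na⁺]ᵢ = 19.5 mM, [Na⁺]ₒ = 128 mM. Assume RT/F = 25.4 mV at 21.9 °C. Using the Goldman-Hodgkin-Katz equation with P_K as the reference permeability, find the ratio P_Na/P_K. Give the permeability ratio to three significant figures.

Let α = P_Na/P_K. GHK: Vm = 25.4·ln[(Kₒ + α·Naₒ)/(Kᵢ + α·Naᵢ)].
e^(Vm/25.4) = e^(-69.0/25.4) = 0.066103
So 0.066103·(Kᵢ + α·Naᵢ) = Kₒ + α·Naₒ → α = (0.066103·145.0 − 3.02) / (128.0 − 0.066103·19.5)
α = (9.585 − 3.02) / (128.0 − 1.289) = 6.565/126.7 = 0.05181

0.0518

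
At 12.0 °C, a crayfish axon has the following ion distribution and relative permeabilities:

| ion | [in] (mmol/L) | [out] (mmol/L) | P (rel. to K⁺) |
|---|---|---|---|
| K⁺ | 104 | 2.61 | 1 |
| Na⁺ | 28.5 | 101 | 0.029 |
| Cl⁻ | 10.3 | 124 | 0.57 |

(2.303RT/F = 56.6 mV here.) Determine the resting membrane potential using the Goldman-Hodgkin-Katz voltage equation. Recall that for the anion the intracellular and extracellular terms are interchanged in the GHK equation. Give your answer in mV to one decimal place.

-67.2 mV

Vm = 56.6 · log₁₀[(Σ P·[cation]ₒ + Σ P·[anion]ᵢ) / (Σ P·[cation]ᵢ + Σ P·[anion]ₒ)]
Numerator = 1×2.61 + 0.029×101 + 0.57×10.3 = 11.41
Denominator = 1×104 + 0.029×28.5 + 0.57×124 = 175.5
Vm = 56.6 · log₁₀(0.065012) = 56.6 × (-1.1870) = -67.18 mV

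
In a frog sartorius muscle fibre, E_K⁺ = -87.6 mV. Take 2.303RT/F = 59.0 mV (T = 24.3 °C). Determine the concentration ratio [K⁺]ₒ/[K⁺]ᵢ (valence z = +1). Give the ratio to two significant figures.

0.033

log₁₀([out]/[in]) = E·z/(59.0) = -87.6 × 1 / 59.0 = -1.4847
[out]/[in] = 10^(-1.4847) = 0.03275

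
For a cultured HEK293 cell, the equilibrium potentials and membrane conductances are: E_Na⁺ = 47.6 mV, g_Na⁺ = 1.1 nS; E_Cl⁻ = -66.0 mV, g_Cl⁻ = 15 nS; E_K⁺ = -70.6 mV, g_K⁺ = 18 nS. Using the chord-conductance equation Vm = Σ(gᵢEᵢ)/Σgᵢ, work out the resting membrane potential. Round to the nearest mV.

Σ gᵢEᵢ = 1.1·(47.6) + 15·(-66.0) + 18·(-70.6) = -2208.44
Σ gᵢ = 1.1 + 15 + 18 = 34.1
Vm = -2208.44 / 34.1 = -64.76 mV

-65 mV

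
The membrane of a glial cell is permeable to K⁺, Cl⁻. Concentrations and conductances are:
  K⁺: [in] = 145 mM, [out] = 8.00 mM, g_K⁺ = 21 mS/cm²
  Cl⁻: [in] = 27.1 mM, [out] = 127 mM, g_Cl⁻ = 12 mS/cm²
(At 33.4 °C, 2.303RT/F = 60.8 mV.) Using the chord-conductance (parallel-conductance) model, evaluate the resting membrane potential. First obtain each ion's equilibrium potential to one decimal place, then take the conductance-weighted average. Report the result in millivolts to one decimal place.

E_K⁺ = (60.8/1)·log₁₀(8.00/145) = -76.5 mV
E_Cl⁻ = (60.8/-1)·log₁₀(127/27.1) = -40.8 mV
Vm = (Σ gᵢEᵢ)/(Σ gᵢ) = (21·-76.5 + 12·-40.8) / (21 + 12)
= -2096.10 / 33 = -63.52 mV

-63.5 mV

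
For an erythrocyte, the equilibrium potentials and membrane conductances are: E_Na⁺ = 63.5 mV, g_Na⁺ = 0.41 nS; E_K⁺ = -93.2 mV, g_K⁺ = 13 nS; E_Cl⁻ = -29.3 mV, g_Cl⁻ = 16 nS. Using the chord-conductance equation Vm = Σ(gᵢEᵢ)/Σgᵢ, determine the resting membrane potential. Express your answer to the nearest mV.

Σ gᵢEᵢ = 0.41·(63.5) + 13·(-93.2) + 16·(-29.3) = -1654.37
Σ gᵢ = 0.41 + 13 + 16 = 29.41
Vm = -1654.37 / 29.41 = -56.25 mV

-56 mV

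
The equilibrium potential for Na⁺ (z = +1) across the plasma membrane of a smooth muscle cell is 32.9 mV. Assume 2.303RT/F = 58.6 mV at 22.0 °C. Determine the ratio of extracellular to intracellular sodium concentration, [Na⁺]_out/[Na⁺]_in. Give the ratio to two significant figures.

3.6

log₁₀([out]/[in]) = E·z/(58.6) = 32.9 × 1 / 58.6 = 0.5614
[out]/[in] = 10^(0.5614) = 3.643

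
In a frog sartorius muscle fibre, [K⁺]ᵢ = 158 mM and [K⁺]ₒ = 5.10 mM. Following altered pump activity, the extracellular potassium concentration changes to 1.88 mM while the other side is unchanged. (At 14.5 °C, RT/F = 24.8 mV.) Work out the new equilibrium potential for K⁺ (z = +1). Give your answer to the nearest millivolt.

After the shift: [K⁺]_out = 1.88, [K⁺]_in = 158 mM.
E_new = (24.8/1)·ln(1.88/158) = 24.80 · (-4.4313) = -109.90 mV

-110 mV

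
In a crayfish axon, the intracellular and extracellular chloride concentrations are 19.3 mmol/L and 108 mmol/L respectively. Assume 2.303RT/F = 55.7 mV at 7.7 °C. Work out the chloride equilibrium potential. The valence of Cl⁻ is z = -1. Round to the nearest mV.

E = (55.7/z) · log₁₀([Cl⁻]_out/[Cl⁻]_in) with z = -1.
For an anion, dividing by z = -1 reverses the sign.
= (55.7/-1) · log₁₀(108/19.3) = -55.70 · log₁₀(5.596)
= -55.70 · (0.7479) = -41.66 mV

-42 mV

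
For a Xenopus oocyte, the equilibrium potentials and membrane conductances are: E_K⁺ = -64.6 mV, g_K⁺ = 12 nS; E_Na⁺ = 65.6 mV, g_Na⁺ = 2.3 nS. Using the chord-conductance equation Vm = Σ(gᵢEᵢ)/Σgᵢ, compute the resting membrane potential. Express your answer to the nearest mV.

-44 mV

Σ gᵢEᵢ = 12·(-64.6) + 2.3·(65.6) = -624.32
Σ gᵢ = 12 + 2.3 = 14.3
Vm = -624.32 / 14.3 = -43.66 mV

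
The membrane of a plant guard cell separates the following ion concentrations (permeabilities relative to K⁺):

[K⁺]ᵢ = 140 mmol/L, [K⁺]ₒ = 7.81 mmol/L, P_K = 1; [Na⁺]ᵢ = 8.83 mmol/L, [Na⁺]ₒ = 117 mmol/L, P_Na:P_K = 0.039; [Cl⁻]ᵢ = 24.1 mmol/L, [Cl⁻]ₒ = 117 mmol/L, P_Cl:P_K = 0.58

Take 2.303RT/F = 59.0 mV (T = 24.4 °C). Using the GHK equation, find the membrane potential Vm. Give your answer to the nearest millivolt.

Vm = 59.0 · log₁₀[(Σ P·[cation]ₒ + Σ P·[anion]ᵢ) / (Σ P·[cation]ᵢ + Σ P·[anion]ₒ)]
Numerator = 1×7.81 + 0.039×117 + 0.58×24.1 = 26.35
Denominator = 1×140 + 0.039×8.83 + 0.58×117 = 208.2
Vm = 59.0 · log₁₀(0.12656) = 59.0 × (-0.8977) = -52.96 mV

-53 mV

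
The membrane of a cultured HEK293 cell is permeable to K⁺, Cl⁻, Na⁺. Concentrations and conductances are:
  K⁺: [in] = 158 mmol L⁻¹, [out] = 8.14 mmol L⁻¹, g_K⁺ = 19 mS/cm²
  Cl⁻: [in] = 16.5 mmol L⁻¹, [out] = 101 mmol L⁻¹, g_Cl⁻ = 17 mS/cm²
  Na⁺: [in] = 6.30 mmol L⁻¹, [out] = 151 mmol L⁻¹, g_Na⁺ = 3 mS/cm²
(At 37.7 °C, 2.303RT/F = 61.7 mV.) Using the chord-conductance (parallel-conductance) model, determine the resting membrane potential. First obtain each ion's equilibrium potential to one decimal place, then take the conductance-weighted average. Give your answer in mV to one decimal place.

E_K⁺ = (61.7/1)·log₁₀(8.14/158) = -79.5 mV
E_Cl⁻ = (61.7/-1)·log₁₀(101/16.5) = -48.5 mV
E_Na⁺ = (61.7/1)·log₁₀(151/6.30) = 85.1 mV
Vm = (Σ gᵢEᵢ)/(Σ gᵢ) = (19·-79.5 + 17·-48.5 + 3·85.1) / (19 + 17 + 3)
= -2079.70 / 39 = -53.33 mV

-53.3 mV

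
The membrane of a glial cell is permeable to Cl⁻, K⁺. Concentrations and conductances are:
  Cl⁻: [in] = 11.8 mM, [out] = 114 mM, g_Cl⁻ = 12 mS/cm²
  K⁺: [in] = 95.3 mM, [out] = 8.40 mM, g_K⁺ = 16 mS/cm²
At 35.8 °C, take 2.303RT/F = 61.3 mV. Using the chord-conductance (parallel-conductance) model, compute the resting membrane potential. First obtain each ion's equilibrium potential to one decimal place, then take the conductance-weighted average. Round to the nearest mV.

E_Cl⁻ = (61.3/-1)·log₁₀(114/11.8) = -60.4 mV
E_K⁺ = (61.3/1)·log₁₀(8.40/95.3) = -64.7 mV
Vm = (Σ gᵢEᵢ)/(Σ gᵢ) = (12·-60.4 + 16·-64.7) / (12 + 16)
= -1760.00 / 28 = -62.86 mV

-63 mV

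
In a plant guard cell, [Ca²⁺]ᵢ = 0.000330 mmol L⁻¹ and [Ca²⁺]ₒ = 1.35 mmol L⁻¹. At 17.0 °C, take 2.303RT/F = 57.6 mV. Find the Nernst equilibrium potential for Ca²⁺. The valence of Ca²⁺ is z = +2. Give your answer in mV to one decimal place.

104.0 mV

E = (57.6/z) · log₁₀([Ca²⁺]_out/[Ca²⁺]_in) with z = +2.
= (57.6/2) · log₁₀(1.35/0.000330) = 28.80 · log₁₀(4091)
= 28.80 · (3.6118) = 104.02 mV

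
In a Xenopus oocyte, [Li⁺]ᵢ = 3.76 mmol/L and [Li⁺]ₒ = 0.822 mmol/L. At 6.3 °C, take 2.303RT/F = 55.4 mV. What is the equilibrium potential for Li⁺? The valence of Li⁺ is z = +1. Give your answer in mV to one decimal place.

-36.6 mV

E = (55.4/z) · log₁₀([Li⁺]_out/[Li⁺]_in) with z = +1.
= (55.4/1) · log₁₀(0.822/3.76) = 55.40 · log₁₀(0.2186)
= 55.40 · (-0.6603) = -36.58 mV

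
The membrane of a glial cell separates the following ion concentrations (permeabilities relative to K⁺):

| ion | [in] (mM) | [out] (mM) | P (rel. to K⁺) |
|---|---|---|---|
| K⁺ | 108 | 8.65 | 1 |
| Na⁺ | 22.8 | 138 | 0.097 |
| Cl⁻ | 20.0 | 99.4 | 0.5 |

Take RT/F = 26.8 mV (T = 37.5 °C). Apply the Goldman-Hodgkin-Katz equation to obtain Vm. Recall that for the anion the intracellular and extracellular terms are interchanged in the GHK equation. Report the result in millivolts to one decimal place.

-43.1 mV

Vm = 26.8 · ln[(Σ P·[cation]ₒ + Σ P·[anion]ᵢ) / (Σ P·[cation]ᵢ + Σ P·[anion]ₒ)]
Numerator = 1×8.65 + 0.097×138 + 0.5×20.0 = 32.04
Denominator = 1×108 + 0.097×22.8 + 0.5×99.4 = 159.9
Vm = 26.8 · ln(0.20034) = 26.8 × (-1.6078) = -43.09 mV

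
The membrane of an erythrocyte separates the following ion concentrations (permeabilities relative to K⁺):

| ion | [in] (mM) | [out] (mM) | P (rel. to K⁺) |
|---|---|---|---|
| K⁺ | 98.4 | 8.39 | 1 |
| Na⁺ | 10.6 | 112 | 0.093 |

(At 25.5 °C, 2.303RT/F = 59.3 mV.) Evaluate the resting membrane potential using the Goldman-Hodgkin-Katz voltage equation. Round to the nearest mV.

Vm = 59.3 · log₁₀[(Σ P·[cation]ₒ + Σ P·[anion]ᵢ) / (Σ P·[cation]ᵢ + Σ P·[anion]ₒ)]
Numerator = 1×8.39 + 0.093×112 = 18.81
Denominator = 1×98.4 + 0.093×10.6 = 99.39
Vm = 59.3 · log₁₀(0.18922) = 59.3 × (-0.7230) = -42.88 mV

-43 mV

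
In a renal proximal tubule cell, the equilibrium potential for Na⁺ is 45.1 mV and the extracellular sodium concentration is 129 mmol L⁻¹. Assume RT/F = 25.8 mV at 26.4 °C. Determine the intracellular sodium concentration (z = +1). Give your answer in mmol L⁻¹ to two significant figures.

Nernst: E = (25.8/1) · ln([out]/[in]), so ln([out]/[in]) = 45.1 × 1 / 25.8 = 1.7481.
[out]/[in] = e^(1.7481) = 5.743.
[in] = 129 / 5.743 = 22.46 mmol L⁻¹.

22 mmol L⁻¹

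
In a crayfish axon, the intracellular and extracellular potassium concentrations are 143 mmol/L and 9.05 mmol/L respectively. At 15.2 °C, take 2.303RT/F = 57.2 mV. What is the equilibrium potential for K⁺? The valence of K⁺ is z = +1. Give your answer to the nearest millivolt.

-69 mV

E = (57.2/z) · log₁₀([K⁺]_out/[K⁺]_in) with z = +1.
= (57.2/1) · log₁₀(9.05/143) = 57.20 · log₁₀(0.06329)
= 57.20 · (-1.1987) = -68.56 mV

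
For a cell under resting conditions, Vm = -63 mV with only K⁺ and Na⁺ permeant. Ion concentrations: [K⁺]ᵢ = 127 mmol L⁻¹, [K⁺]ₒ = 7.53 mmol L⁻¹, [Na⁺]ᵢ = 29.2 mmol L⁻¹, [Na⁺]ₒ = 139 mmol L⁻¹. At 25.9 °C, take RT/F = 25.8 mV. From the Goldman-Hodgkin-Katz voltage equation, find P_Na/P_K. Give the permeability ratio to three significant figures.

Let α = P_Na/P_K. GHK: Vm = 25.8·ln[(Kₒ + α·Naₒ)/(Kᵢ + α·Naᵢ)].
e^(Vm/25.8) = e^(-63.0/25.8) = 0.086999
So 0.086999·(Kᵢ + α·Naᵢ) = Kₒ + α·Naₒ → α = (0.086999·127.0 − 7.53) / (139.0 − 0.086999·29.2)
α = (11.05 − 7.53) / (139.0 − 2.54) = 3.519/136.5 = 0.02579

0.0258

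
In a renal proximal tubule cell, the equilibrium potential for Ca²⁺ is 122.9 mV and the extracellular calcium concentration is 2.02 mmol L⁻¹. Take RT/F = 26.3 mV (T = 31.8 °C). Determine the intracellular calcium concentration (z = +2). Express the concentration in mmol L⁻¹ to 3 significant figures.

0.000176 mmol L⁻¹

Nernst: E = (26.3/2) · ln([out]/[in]), so ln([out]/[in]) = 122.9 × 2 / 26.3 = 9.3460.
[out]/[in] = e^(9.3460) = 1.145e+04.
[in] = 2.02 / 1.145e+04 = 0.0001764 mmol L⁻¹.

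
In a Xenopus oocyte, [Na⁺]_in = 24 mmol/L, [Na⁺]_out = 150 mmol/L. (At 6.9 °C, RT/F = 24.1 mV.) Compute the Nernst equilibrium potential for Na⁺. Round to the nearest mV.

E = (24.1/z) · ln([Na⁺]_out/[Na⁺]_in) with z = +1.
= (24.1/1) · ln(150/24) = 24.10 · ln(6.25)
= 24.10 · (1.8326) = 44.17 mV

44 mV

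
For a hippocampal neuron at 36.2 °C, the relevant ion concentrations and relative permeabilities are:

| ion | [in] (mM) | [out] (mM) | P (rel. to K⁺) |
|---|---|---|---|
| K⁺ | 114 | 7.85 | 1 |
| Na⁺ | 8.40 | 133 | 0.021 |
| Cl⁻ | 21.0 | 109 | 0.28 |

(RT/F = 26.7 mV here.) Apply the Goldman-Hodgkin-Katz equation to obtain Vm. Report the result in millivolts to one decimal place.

Vm = 26.7 · ln[(Σ P·[cation]ₒ + Σ P·[anion]ᵢ) / (Σ P·[cation]ᵢ + Σ P·[anion]ₒ)]
Numerator = 1×7.85 + 0.021×133 + 0.28×21.0 = 16.52
Denominator = 1×114 + 0.021×8.40 + 0.28×109 = 144.7
Vm = 26.7 · ln(0.11419) = 26.7 × (-2.1699) = -57.94 mV

-57.9 mV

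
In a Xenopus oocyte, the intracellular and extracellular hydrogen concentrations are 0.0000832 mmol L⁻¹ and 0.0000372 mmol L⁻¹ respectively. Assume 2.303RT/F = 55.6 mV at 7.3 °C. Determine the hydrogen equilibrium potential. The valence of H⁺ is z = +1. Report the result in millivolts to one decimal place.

E = (55.6/z) · log₁₀([H⁺]_out/[H⁺]_in) with z = +1.
= (55.6/1) · log₁₀(0.0000372/0.0000832) = 55.60 · log₁₀(0.4471)
= 55.60 · (-0.3496) = -19.44 mV

-19.4 mV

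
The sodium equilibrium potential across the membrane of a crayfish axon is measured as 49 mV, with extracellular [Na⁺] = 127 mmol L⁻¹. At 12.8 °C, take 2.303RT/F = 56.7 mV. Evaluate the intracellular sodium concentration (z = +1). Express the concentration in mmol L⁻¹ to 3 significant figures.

17.4 mmol L⁻¹

Nernst: E = (56.7/1) · log₁₀([out]/[in]), so log₁₀([out]/[in]) = 49.0 × 1 / 56.7 = 0.8642.
[out]/[in] = 10^(0.8642) = 7.315.
[in] = 127 / 7.315 = 17.36 mmol L⁻¹.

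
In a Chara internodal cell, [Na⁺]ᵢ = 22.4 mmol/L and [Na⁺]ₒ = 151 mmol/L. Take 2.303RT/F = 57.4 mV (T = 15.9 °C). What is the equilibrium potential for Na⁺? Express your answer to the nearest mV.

48 mV

E = (57.4/z) · log₁₀([Na⁺]_out/[Na⁺]_in) with z = +1.
= (57.4/1) · log₁₀(151/22.4) = 57.40 · log₁₀(6.741)
= 57.40 · (0.8287) = 47.57 mV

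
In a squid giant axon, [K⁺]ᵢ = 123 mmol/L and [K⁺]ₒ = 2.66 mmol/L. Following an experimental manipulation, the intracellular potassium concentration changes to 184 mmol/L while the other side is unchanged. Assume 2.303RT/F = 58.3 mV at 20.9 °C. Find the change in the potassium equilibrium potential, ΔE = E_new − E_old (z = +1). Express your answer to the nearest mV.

-10 mV

E_old = (58.3/1)·log₁₀(2.66/123) = -97.07 mV
E_new = (58.3/1)·log₁₀(2.66/184) = -107.27 mV
ΔE = -107.27 − (-97.07) = -10.20 mV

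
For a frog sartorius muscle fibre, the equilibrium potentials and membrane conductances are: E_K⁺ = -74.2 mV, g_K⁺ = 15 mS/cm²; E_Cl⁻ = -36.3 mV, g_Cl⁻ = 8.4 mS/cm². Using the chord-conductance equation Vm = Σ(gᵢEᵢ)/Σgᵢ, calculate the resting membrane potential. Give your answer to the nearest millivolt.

Σ gᵢEᵢ = 15·(-74.2) + 8.4·(-36.3) = -1417.92
Σ gᵢ = 15 + 8.4 = 23.4
Vm = -1417.92 / 23.4 = -60.59 mV

-61 mV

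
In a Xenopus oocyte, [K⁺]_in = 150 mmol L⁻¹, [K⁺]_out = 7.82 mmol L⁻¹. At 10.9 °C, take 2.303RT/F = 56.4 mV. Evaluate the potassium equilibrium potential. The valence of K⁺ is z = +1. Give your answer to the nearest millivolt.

-72 mV

E = (56.4/z) · log₁₀([K⁺]_out/[K⁺]_in) with z = +1.
= (56.4/1) · log₁₀(7.82/150) = 56.40 · log₁₀(0.05213)
= 56.40 · (-1.2829) = -72.35 mV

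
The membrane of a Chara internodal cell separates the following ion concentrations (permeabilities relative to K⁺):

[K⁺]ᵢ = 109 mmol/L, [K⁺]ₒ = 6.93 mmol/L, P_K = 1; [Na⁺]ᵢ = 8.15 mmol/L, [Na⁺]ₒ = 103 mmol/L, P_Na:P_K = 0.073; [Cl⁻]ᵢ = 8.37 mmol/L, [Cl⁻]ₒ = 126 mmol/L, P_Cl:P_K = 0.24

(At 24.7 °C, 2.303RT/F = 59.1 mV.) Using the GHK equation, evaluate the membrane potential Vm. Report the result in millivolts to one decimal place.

Vm = 59.1 · log₁₀[(Σ P·[cation]ₒ + Σ P·[anion]ᵢ) / (Σ P·[cation]ᵢ + Σ P·[anion]ₒ)]
Numerator = 1×6.93 + 0.073×103 + 0.24×8.37 = 16.46
Denominator = 1×109 + 0.073×8.15 + 0.24×126 = 139.8
Vm = 59.1 · log₁₀(0.11769) = 59.1 × (-0.9292) = -54.92 mV

-54.9 mV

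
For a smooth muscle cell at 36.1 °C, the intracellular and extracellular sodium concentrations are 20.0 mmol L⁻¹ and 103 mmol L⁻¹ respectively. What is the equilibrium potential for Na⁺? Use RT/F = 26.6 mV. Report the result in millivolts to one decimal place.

E = (26.6/z) · ln([Na⁺]_out/[Na⁺]_in) with z = +1.
= (26.6/1) · ln(103/20.0) = 26.60 · ln(5.15)
= 26.60 · (1.6390) = 43.60 mV

43.6 mV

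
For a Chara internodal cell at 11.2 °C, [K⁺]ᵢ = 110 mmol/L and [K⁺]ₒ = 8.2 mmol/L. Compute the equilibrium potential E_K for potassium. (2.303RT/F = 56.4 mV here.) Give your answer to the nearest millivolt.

E = (56.4/z) · log₁₀([K⁺]_out/[K⁺]_in) with z = +1.
= (56.4/1) · log₁₀(8.2/110) = 56.40 · log₁₀(0.07455)
= 56.40 · (-1.1276) = -63.60 mV

-64 mV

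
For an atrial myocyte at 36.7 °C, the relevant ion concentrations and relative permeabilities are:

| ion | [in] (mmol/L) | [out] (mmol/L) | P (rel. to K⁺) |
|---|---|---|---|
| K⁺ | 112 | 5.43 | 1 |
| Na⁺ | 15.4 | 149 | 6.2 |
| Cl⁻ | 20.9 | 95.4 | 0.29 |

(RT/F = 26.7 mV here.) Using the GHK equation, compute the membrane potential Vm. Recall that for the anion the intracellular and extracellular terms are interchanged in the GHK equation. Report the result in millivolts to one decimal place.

36.9 mV

Vm = 26.7 · ln[(Σ P·[cation]ₒ + Σ P·[anion]ᵢ) / (Σ P·[cation]ᵢ + Σ P·[anion]ₒ)]
Numerator = 1×5.43 + 6.2×149 + 0.29×20.9 = 935.3
Denominator = 1×112 + 6.2×15.4 + 0.29×95.4 = 235.1
Vm = 26.7 · ln(3.9775) = 26.7 × (1.3807) = 36.86 mV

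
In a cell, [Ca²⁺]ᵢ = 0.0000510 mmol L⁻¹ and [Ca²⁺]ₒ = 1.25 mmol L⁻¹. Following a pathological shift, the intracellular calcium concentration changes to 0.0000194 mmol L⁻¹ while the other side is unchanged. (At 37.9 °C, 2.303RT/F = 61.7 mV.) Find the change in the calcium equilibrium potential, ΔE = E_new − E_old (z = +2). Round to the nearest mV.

E_old = (61.7/2)·log₁₀(1.25/0.0000510) = 135.41 mV
E_new = (61.7/2)·log₁₀(1.25/0.0000194) = 148.36 mV
ΔE = 148.36 − (135.41) = 12.95 mV

13 mV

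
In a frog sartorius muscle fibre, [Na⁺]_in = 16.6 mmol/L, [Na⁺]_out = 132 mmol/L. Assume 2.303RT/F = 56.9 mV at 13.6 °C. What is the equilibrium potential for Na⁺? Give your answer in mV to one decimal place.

51.2 mV

E = (56.9/z) · log₁₀([Na⁺]_out/[Na⁺]_in) with z = +1.
= (56.9/1) · log₁₀(132/16.6) = 56.90 · log₁₀(7.952)
= 56.90 · (0.9005) = 51.24 mV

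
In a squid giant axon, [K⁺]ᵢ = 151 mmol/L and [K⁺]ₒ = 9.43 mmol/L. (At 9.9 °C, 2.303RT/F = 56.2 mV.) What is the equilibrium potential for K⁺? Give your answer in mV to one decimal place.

E = (56.2/z) · log₁₀([K⁺]_out/[K⁺]_in) with z = +1.
= (56.2/1) · log₁₀(9.43/151) = 56.20 · log₁₀(0.06245)
= 56.20 · (-1.2045) = -67.69 mV

-67.7 mV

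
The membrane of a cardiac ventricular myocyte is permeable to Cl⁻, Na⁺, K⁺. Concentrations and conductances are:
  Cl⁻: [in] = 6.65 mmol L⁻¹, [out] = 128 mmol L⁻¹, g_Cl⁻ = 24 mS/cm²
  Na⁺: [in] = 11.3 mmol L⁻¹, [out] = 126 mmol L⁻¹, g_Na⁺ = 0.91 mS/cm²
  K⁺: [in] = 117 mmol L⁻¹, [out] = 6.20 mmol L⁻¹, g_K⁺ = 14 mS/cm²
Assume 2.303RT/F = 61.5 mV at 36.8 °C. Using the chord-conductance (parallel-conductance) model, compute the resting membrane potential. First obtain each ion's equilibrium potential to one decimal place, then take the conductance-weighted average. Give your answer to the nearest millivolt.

-75 mV

E_Cl⁻ = (61.5/-1)·log₁₀(128/6.65) = -79.0 mV
E_Na⁺ = (61.5/1)·log₁₀(126/11.3) = 64.4 mV
E_K⁺ = (61.5/1)·log₁₀(6.20/117) = -78.5 mV
Vm = (Σ gᵢEᵢ)/(Σ gᵢ) = (24·-79.0 + 0.91·64.4 + 14·-78.5) / (24 + 0.91 + 14)
= -2936.40 / 38.91 = -75.47 mV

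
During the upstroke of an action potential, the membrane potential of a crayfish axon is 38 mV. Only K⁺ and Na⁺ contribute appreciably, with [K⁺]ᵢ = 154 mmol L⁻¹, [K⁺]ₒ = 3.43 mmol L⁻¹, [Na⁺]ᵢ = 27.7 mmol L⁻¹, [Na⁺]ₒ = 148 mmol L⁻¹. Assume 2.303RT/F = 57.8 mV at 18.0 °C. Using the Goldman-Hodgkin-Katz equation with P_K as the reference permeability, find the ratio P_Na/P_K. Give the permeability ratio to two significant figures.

Let α = P_Na/P_K. GHK: Vm = 57.8·log₁₀[(Kₒ + α·Naₒ)/(Kᵢ + α·Naᵢ)].
10^(Vm/57.8) = 10^(38.0/57.8) = 4.544
So 4.544·(Kᵢ + α·Naᵢ) = Kₒ + α·Naₒ → α = (4.544·154.0 − 3.43) / (148.0 − 4.544·27.7)
α = (699.8 − 3.43) / (148.0 − 125.9) = 696.3/22.13 = 31.46

31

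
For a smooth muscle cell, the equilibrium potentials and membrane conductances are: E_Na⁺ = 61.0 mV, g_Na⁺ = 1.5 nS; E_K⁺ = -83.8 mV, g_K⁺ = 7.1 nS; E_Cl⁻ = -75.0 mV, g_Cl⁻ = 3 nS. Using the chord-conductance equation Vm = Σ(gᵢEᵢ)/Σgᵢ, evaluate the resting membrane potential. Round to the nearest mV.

Σ gᵢEᵢ = 1.5·(61.0) + 7.1·(-83.8) + 3·(-75.0) = -728.48
Σ gᵢ = 1.5 + 7.1 + 3 = 11.6
Vm = -728.48 / 11.6 = -62.80 mV

-63 mV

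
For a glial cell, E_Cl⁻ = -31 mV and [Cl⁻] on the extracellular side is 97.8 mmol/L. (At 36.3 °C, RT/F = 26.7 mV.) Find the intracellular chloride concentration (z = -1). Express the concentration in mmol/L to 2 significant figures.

Nernst: E = (26.7/-1) · ln([out]/[in]), so ln([out]/[in]) = -31.0 × -1 / 26.7 = 1.1610.
[out]/[in] = e^(1.1610) = 3.193.
[in] = 97.8 / 3.193 = 30.63 mmol/L.

31 mmol/L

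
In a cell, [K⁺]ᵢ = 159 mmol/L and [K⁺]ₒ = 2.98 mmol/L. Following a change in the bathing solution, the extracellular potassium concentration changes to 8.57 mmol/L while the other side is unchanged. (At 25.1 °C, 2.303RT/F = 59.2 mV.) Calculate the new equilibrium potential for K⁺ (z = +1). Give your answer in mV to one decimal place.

After the shift: [K⁺]_out = 8.57, [K⁺]_in = 159 mmol/L.
E_new = (59.2/1)·log₁₀(8.57/159) = 59.20 · (-1.2684) = -75.09 mV

-75.1 mV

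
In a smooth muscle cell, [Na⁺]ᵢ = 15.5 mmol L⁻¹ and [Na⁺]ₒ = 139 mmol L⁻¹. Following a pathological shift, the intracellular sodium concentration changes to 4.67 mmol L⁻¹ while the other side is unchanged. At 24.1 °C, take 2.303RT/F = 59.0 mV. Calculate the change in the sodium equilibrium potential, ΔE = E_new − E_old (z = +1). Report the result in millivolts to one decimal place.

30.7 mV

E_old = (59.0/1)·log₁₀(139/15.5) = 56.21 mV
E_new = (59.0/1)·log₁₀(139/4.67) = 86.95 mV
ΔE = 86.95 − (56.21) = 30.74 mV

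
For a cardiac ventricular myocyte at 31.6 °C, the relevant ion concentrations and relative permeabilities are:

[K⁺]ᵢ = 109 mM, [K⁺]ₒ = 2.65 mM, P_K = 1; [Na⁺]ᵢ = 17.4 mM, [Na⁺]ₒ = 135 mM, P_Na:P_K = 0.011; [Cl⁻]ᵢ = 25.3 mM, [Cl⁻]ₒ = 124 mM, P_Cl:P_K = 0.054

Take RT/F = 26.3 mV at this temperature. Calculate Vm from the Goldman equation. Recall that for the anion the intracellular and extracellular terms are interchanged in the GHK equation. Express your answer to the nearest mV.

-80 mV

Vm = 26.3 · ln[(Σ P·[cation]ₒ + Σ P·[anion]ᵢ) / (Σ P·[cation]ᵢ + Σ P·[anion]ₒ)]
Numerator = 1×2.65 + 0.011×135 + 0.054×25.3 = 5.501
Denominator = 1×109 + 0.011×17.4 + 0.054×124 = 115.9
Vm = 26.3 · ln(0.04747) = 26.3 × (-3.0477) = -80.15 mV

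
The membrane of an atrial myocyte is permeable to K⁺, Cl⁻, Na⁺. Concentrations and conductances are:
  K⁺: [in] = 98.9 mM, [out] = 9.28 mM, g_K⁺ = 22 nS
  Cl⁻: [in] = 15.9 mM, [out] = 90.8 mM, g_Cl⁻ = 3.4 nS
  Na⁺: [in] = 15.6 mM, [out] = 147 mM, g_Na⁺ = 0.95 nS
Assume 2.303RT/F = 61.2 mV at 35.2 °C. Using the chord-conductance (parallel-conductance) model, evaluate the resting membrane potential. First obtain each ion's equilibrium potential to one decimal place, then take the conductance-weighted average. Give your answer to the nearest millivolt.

-56 mV

E_K⁺ = (61.2/1)·log₁₀(9.28/98.9) = -62.9 mV
E_Cl⁻ = (61.2/-1)·log₁₀(90.8/15.9) = -46.3 mV
E_Na⁺ = (61.2/1)·log₁₀(147/15.6) = 59.6 mV
Vm = (Σ gᵢEᵢ)/(Σ gᵢ) = (22·-62.9 + 3.4·-46.3 + 0.95·59.6) / (22 + 3.4 + 0.95)
= -1484.60 / 26.35 = -56.34 mV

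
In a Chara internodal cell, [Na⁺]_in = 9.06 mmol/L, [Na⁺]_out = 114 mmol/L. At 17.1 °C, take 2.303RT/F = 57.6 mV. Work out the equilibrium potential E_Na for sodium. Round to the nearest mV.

E = (57.6/z) · log₁₀([Na⁺]_out/[Na⁺]_in) with z = +1.
= (57.6/1) · log₁₀(114/9.06) = 57.60 · log₁₀(12.58)
= 57.60 · (1.0998) = 63.35 mV

63 mV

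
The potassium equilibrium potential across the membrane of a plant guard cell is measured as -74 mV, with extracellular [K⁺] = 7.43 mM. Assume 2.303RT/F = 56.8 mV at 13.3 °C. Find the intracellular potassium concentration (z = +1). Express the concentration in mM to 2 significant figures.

150 mM

Nernst: E = (56.8/1) · log₁₀([out]/[in]), so log₁₀([out]/[in]) = -74.0 × 1 / 56.8 = -1.3028.
[out]/[in] = 10^(-1.3028) = 0.04979.
[in] = 7.43 / 0.04979 = 149.2 mM.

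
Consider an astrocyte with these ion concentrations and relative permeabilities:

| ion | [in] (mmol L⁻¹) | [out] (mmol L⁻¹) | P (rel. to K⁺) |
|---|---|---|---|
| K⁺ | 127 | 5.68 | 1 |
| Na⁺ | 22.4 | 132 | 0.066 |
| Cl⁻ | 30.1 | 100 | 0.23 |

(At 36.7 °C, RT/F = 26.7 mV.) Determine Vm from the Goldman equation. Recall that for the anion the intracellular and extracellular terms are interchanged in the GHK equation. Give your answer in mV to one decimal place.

-52.4 mV

Vm = 26.7 · ln[(Σ P·[cation]ₒ + Σ P·[anion]ᵢ) / (Σ P·[cation]ᵢ + Σ P·[anion]ₒ)]
Numerator = 1×5.68 + 0.066×132 + 0.23×30.1 = 21.32
Denominator = 1×127 + 0.066×22.4 + 0.23×100 = 151.5
Vm = 26.7 · ln(0.14071) = 26.7 × (-1.9610) = -52.36 mV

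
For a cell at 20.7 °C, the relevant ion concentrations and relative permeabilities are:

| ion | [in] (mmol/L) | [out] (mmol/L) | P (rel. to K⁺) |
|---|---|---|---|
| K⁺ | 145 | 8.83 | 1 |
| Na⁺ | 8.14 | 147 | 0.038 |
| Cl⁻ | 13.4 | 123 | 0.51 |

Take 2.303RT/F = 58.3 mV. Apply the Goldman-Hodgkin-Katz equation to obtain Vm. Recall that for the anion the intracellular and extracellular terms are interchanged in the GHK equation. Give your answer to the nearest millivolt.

Vm = 58.3 · log₁₀[(Σ P·[cation]ₒ + Σ P·[anion]ᵢ) / (Σ P·[cation]ᵢ + Σ P·[anion]ₒ)]
Numerator = 1×8.83 + 0.038×147 + 0.51×13.4 = 21.25
Denominator = 1×145 + 0.038×8.14 + 0.51×123 = 208
Vm = 58.3 · log₁₀(0.10214) = 58.3 × (-0.9908) = -57.76 mV

-58 mV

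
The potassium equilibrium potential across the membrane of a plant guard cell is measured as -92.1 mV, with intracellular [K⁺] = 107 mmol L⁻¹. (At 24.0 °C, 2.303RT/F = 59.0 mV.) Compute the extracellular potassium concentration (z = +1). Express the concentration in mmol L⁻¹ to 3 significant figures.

Nernst: E = (59.0/1) · log₁₀([out]/[in]), so log₁₀([out]/[in]) = -92.1 × 1 / 59.0 = -1.5610.
[out]/[in] = 10^(-1.5610) = 0.02748.
[out] = 0.02748 × 107 = 2.94 mmol L⁻¹.

2.94 mmol L⁻¹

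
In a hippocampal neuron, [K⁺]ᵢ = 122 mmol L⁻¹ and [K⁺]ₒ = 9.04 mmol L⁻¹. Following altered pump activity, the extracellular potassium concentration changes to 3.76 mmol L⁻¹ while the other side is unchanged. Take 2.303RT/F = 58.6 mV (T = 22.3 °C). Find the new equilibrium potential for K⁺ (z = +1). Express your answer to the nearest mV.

After the shift: [K⁺]_out = 3.76, [K⁺]_in = 122 mmol L⁻¹.
E_new = (58.6/1)·log₁₀(3.76/122) = 58.60 · (-1.5112) = -88.55 mV

-89 mV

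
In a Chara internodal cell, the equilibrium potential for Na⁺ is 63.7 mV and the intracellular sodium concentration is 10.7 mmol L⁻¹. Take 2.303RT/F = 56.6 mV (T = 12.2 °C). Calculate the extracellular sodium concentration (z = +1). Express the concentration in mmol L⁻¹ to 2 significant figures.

Nernst: E = (56.6/1) · log₁₀([out]/[in]), so log₁₀([out]/[in]) = 63.7 × 1 / 56.6 = 1.1254.
[out]/[in] = 10^(1.1254) = 13.35.
[out] = 13.35 × 10.7 = 142.8 mmol L⁻¹.

140 mmol L⁻¹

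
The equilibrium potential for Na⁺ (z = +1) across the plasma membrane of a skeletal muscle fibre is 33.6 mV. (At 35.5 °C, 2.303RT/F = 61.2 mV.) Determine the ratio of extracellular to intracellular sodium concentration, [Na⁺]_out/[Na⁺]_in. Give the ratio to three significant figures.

log₁₀([out]/[in]) = E·z/(61.2) = 33.6 × 1 / 61.2 = 0.5490
[out]/[in] = 10^(0.5490) = 3.54

3.54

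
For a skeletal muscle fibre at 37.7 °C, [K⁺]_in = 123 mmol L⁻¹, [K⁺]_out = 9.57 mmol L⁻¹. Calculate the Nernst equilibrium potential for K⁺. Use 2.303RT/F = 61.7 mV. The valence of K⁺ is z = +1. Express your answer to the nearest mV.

-68 mV

E = (61.7/z) · log₁₀([K⁺]_out/[K⁺]_in) with z = +1.
= (61.7/1) · log₁₀(9.57/123) = 61.70 · log₁₀(0.0778)
= 61.70 · (-1.1090) = -68.42 mV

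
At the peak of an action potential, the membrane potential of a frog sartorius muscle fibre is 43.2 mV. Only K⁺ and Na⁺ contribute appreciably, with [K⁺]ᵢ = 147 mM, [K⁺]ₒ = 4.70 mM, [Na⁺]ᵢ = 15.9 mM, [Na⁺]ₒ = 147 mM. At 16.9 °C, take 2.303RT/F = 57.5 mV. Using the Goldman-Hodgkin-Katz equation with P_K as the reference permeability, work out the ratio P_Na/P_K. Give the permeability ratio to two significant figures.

14

Let α = P_Na/P_K. GHK: Vm = 57.5·log₁₀[(Kₒ + α·Naₒ)/(Kᵢ + α·Naᵢ)].
10^(Vm/57.5) = 10^(43.2/57.5) = 5.6403
So 5.6403·(Kᵢ + α·Naᵢ) = Kₒ + α·Naₒ → α = (5.6403·147.0 − 4.7) / (147.0 − 5.6403·15.9)
α = (829.1 − 4.7) / (147.0 − 89.68) = 824.4/57.32 = 14.38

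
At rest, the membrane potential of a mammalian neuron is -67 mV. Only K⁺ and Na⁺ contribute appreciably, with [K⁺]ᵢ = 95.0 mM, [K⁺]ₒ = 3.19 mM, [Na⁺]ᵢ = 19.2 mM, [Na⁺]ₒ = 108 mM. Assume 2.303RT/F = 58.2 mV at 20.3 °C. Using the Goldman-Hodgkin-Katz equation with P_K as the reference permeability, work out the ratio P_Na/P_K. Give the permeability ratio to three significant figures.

Let α = P_Na/P_K. GHK: Vm = 58.2·log₁₀[(Kₒ + α·Naₒ)/(Kᵢ + α·Naᵢ)].
10^(Vm/58.2) = 10^(-67.0/58.2) = 0.070599
So 0.070599·(Kᵢ + α·Naᵢ) = Kₒ + α·Naₒ → α = (0.070599·95.0 − 3.19) / (108.0 − 0.070599·19.2)
α = (6.707 − 3.19) / (108.0 − 1.355) = 3.517/106.6 = 0.03298

0.0330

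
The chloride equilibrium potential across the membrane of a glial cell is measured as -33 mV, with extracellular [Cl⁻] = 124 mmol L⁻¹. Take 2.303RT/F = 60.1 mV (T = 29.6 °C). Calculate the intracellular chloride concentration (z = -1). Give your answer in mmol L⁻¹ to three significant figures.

Nernst: E = (60.1/-1) · log₁₀([out]/[in]), so log₁₀([out]/[in]) = -33.0 × -1 / 60.1 = 0.5491.
[out]/[in] = 10^(0.5491) = 3.541.
[in] = 124 / 3.541 = 35.02 mmol L⁻¹.

35.0 mmol L⁻¹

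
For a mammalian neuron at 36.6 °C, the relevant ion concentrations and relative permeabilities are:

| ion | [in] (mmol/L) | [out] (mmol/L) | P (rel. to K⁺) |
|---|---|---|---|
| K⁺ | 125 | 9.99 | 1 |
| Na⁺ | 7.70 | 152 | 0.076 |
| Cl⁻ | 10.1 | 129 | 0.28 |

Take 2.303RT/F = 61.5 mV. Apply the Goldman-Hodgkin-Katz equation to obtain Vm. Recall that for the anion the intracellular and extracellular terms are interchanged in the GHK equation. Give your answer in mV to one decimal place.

Vm = 61.5 · log₁₀[(Σ P·[cation]ₒ + Σ P·[anion]ᵢ) / (Σ P·[cation]ᵢ + Σ P·[anion]ₒ)]
Numerator = 1×9.99 + 0.076×152 + 0.28×10.1 = 24.37
Denominator = 1×125 + 0.076×7.70 + 0.28×129 = 161.7
Vm = 61.5 · log₁₀(0.15071) = 61.5 × (-0.8219) = -50.54 mV

-50.5 mV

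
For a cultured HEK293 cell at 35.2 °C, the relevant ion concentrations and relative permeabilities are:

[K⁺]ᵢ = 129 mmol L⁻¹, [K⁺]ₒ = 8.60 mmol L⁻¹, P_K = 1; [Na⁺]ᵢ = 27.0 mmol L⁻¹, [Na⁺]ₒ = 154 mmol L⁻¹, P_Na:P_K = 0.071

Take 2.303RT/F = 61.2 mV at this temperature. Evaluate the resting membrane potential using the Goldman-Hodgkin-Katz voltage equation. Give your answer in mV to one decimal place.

Vm = 61.2 · log₁₀[(Σ P·[cation]ₒ + Σ P·[anion]ᵢ) / (Σ P·[cation]ᵢ + Σ P·[anion]ₒ)]
Numerator = 1×8.60 + 0.071×154 = 19.53
Denominator = 1×129 + 0.071×27.0 = 130.9
Vm = 61.2 · log₁₀(0.14921) = 61.2 × (-0.8262) = -50.56 mV

-50.6 mV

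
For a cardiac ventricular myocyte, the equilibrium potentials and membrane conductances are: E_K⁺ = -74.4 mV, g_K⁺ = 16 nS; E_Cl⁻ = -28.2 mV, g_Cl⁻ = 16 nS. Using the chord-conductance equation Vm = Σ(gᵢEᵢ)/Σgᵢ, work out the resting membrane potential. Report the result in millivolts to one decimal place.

Σ gᵢEᵢ = 16·(-74.4) + 16·(-28.2) = -1641.60
Σ gᵢ = 16 + 16 = 32
Vm = -1641.60 / 32 = -51.30 mV

-51.3 mV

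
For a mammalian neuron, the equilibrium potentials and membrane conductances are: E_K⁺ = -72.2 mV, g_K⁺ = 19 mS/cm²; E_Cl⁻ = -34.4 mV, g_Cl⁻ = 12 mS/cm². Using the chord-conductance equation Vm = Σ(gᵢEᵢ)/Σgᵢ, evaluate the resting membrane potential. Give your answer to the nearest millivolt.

Σ gᵢEᵢ = 19·(-72.2) + 12·(-34.4) = -1784.60
Σ gᵢ = 19 + 12 = 31
Vm = -1784.60 / 31 = -57.57 mV

-58 mV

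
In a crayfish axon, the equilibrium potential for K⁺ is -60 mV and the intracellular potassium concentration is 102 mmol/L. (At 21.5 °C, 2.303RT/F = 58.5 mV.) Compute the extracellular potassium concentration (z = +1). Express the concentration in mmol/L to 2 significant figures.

9.6 mmol/L

Nernst: E = (58.5/1) · log₁₀([out]/[in]), so log₁₀([out]/[in]) = -60.0 × 1 / 58.5 = -1.0256.
[out]/[in] = 10^(-1.0256) = 0.09427.
[out] = 0.09427 × 102 = 9.615 mmol/L.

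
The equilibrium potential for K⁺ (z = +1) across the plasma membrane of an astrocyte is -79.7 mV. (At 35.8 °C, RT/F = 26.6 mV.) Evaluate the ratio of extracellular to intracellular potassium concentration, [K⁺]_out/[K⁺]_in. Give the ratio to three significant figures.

0.0500

ln([out]/[in]) = E·z/(26.6) = -79.7 × 1 / 26.6 = -2.9962
[out]/[in] = e^(-2.9962) = 0.04997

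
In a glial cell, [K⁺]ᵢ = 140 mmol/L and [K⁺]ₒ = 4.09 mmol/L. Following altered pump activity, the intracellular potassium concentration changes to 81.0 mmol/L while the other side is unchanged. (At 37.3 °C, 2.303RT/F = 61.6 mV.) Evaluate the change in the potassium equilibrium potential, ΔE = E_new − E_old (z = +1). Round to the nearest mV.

15 mV

E_old = (61.6/1)·log₁₀(4.09/140) = -94.52 mV
E_new = (61.6/1)·log₁₀(4.09/81.0) = -79.88 mV
ΔE = -79.88 − (-94.52) = 14.64 mV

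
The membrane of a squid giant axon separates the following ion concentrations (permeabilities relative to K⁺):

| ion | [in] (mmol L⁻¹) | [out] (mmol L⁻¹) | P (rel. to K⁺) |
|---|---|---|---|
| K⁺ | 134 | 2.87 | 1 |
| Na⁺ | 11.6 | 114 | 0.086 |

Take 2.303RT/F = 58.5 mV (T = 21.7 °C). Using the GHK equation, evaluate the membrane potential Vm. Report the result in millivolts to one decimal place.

-60.1 mV

Vm = 58.5 · log₁₀[(Σ P·[cation]ₒ + Σ P·[anion]ᵢ) / (Σ P·[cation]ᵢ + Σ P·[anion]ₒ)]
Numerator = 1×2.87 + 0.086×114 = 12.67
Denominator = 1×134 + 0.086×11.6 = 135
Vm = 58.5 · log₁₀(0.093883) = 58.5 × (-1.0274) = -60.10 mV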